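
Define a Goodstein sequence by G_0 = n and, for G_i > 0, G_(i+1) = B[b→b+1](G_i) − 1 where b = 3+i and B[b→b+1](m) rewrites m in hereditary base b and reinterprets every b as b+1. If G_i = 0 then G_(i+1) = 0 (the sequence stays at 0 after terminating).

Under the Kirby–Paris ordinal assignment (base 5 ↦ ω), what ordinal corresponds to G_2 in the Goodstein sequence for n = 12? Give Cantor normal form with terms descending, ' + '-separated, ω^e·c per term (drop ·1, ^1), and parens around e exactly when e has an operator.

[0] 12 ≡ 3^2 + 3 (base 3). Lift 4: 20. −1: 19.
[1] 19 ≡ 4^2 + 3 (base 4). Lift 5: 28. −1: 27.
[2] 27 ≡ 5^2 + 2 (base 5). Lift 6: 38. −1: 37.

ω^2 + 2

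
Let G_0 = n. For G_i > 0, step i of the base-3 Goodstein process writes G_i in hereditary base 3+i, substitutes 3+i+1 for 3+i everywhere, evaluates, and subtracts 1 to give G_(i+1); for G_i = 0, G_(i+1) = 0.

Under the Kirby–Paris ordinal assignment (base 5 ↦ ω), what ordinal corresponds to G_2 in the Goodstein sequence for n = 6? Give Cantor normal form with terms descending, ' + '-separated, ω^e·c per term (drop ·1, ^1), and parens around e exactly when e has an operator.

ω + 2

6 —HB3→ 2·3 —bump→ 2·4 = 8 —(−1)→ 7
7 —HB4→ 4 + 3 —bump→ 5 + 3 = 8 —(−1)→ 7
7 —HB5→ 5 + 2 —bump→ 6 + 2 = 8 —(−1)→ 7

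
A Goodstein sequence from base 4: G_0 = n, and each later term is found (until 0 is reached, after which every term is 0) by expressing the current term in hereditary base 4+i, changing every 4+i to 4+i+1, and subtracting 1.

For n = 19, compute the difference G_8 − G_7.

6

19 —HB4→ 4^2 + 3 —bump→ 5^2 + 3 = 28 —(−1)→ 27
27 —HB5→ 5^2 + 2 —bump→ 6^2 + 2 = 38 —(−1)→ 37
37 —HB6→ 6^2 + 1 —bump→ 7^2 + 1 = 50 —(−1)→ 49
49 —HB7→ 7^2 —bump→ 8^2 = 64 —(−1)→ 63
63 —HB8→ 7·8 + 7 —bump→ 7·9 + 7 = 70 —(−1)→ 69
69 —HB9→ 7·9 + 6 —bump→ 7·10 + 6 = 76 —(−1)→ 75
75 —HB10→ 7·10 + 5 —bump→ 7·11 + 5 = 82 —(−1)→ 81
81 —HB11→ 7·11 + 4 —bump→ 7·12 + 4 = 88 —(−1)→ 87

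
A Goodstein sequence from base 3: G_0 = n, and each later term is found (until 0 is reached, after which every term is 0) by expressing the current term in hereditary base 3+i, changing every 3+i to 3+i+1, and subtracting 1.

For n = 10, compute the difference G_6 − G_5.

G_0 = 10. HB_3(10) = 3^2 + 1. Bump = 17. G_1 = 16.
G_1 = 16. HB_4(16) = 4^2. Bump = 25. G_2 = 24.
G_2 = 24. HB_5(24) = 4·5 + 4. Bump = 28. G_3 = 27.
G_3 = 27. HB_6(27) = 4·6 + 3. Bump = 31. G_4 = 30.
G_4 = 30. HB_7(30) = 4·7 + 2. Bump = 34. G_5 = 33.
G_5 = 33. HB_8(33) = 4·8 + 1. Bump = 37. G_6 = 36.

3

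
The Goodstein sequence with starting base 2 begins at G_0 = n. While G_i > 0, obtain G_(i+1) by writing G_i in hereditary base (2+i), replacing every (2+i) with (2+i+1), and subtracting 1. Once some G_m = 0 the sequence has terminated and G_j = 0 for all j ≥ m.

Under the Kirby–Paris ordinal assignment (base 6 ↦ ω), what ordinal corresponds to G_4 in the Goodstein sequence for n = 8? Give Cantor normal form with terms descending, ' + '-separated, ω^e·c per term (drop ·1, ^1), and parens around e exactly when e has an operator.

ω^ω·2 + ω^2·2 + ω + 5

[0] 8 ≡ 2^(2 + 1) (base 2). Lift 3: 81. −1: 80.
[1] 80 ≡ 2·3^3 + 2·3^2 + 2·3 + 2 (base 3). Lift 4: 554. −1: 553.
[2] 553 ≡ 2·4^4 + 2·4^2 + 2·4 + 1 (base 4). Lift 5: 6311. −1: 6310.
[3] 6310 ≡ 2·5^5 + 2·5^2 + 2·5 (base 5). Lift 6: 93396. −1: 93395.
[4] 93395 ≡ 2·6^6 + 2·6^2 + 6 + 5 (base 6). Lift 7: 1647196. −1: 1647195.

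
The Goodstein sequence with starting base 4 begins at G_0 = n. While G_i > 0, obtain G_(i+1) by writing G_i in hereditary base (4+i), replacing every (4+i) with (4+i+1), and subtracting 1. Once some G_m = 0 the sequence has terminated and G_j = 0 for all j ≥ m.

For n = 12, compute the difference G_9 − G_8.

i=0: 12 = 3·4 (b=4); 4→5: 3·5 = 15; 15−1 = 14
i=1: 14 = 2·5 + 4 (b=5); 5→6: 2·6 + 4 = 16; 16−1 = 15
i=2: 15 = 2·6 + 3 (b=6); 6→7: 2·7 + 3 = 17; 17−1 = 16
i=3: 16 = 2·7 + 2 (b=7); 7→8: 2·8 + 2 = 18; 18−1 = 17
i=4: 17 = 2·8 + 1 (b=8); 8→9: 2·9 + 1 = 19; 19−1 = 18
i=5: 18 = 2·9 (b=9); 9→10: 2·10 = 20; 20−1 = 19
i=6: 19 = 10 + 9 (b=10); 10→11: 11 + 9 = 20; 20−1 = 19
i=7: 19 = 11 + 8 (b=11); 11→12: 12 + 8 = 20; 20−1 = 19
i=8: 19 = 12 + 7 (b=12); 12→13: 13 + 7 = 20; 20−1 = 19

0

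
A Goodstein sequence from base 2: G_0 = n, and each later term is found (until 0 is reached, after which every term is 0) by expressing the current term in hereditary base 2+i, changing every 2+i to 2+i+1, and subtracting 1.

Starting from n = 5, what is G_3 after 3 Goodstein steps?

467

step 0: 5 = 2^2 + 1; sub 3 for 2: 3^3 + 1; = 28; G_1 = 28−1 = 27
step 1: 27 = 3^3; sub 4 for 3: 4^4; = 256; G_2 = 256−1 = 255
step 2: 255 = 3·4^3 + 3·4^2 + 3·4 + 3; sub 5 for 4: 3·5^3 + 3·5^2 + 3·5 + 3; = 468; G_3 = 468−1 = 467
step 3: 467 = 3·5^3 + 3·5^2 + 3·5 + 2; sub 6 for 5: 3·6^3 + 3·6^2 + 3·6 + 2; = 776; G_4 = 776−1 = 775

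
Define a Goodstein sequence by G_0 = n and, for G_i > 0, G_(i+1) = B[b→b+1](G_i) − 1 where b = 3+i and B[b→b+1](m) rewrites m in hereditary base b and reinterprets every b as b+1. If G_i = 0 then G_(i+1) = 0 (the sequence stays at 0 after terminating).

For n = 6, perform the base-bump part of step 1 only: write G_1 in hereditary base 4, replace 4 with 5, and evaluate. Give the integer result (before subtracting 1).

G_0 = 6. HB_3(6) = 2·3. Bump = 8. G_1 = 7.
G_1 = 7. HB_4(7) = 4 + 3. Bump = 8. G_2 = 7.

8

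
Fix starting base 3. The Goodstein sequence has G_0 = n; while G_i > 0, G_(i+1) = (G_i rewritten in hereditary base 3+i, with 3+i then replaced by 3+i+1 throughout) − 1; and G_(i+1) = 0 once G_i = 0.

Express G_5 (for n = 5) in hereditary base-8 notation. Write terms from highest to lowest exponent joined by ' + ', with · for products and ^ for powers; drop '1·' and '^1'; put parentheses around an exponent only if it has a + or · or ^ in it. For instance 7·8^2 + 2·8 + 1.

G_0 = 5. HB_3(5) = 3 + 2. Bump = 6. G_1 = 5.
G_1 = 5. HB_4(5) = 4 + 1. Bump = 6. G_2 = 5.
G_2 = 5. HB_5(5) = 5. Bump = 6. G_3 = 5.
G_3 = 5. HB_6(5) = 5. Bump = 5. G_4 = 4.
G_4 = 4. HB_7(4) = 4. Bump = 4. G_5 = 3.
G_5 = 3. HB_8(3) = 3. Bump = 3. G_6 = 2.

3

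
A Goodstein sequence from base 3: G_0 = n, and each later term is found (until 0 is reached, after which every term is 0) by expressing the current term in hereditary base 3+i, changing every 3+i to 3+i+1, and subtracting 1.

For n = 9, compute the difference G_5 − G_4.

2

G_0=9  [base 3] 3^2  →[3↦4]→  4^2 = 16  −1 ⇒ G_1=15
G_1=15  [base 4] 3·4 + 3  →[4↦5]→  3·5 + 3 = 18  −1 ⇒ G_2=17
G_2=17  [base 5] 3·5 + 2  →[5↦6]→  3·6 + 2 = 20  −1 ⇒ G_3=19
G_3=19  [base 6] 3·6 + 1  →[6↦7]→  3·7 + 1 = 22  −1 ⇒ G_4=21
G_4=21  [base 7] 3·7  →[7↦8]→  3·8 = 24  −1 ⇒ G_5=23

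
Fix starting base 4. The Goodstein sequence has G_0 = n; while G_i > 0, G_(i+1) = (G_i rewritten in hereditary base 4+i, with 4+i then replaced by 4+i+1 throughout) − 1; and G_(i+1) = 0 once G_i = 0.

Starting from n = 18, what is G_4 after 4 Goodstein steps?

53

step 0: 18 = 4^2 + 2; sub 5 for 4: 5^2 + 2; = 27; G_1 = 27−1 = 26
step 1: 26 = 5^2 + 1; sub 6 for 5: 6^2 + 1; = 37; G_2 = 37−1 = 36
step 2: 36 = 6^2; sub 7 for 6: 7^2; = 49; G_3 = 49−1 = 48
step 3: 48 = 6·7 + 6; sub 8 for 7: 6·8 + 6; = 54; G_4 = 54−1 = 53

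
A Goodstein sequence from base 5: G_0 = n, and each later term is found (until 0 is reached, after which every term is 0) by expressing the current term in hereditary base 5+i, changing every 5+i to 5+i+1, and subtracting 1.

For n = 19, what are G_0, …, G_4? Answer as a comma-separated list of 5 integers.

i=0: 19 = 3·5 + 4 (b=5); 5→6: 3·6 + 4 = 22; 22−1 = 21
i=1: 21 = 3·6 + 3 (b=6); 6→7: 3·7 + 3 = 24; 24−1 = 23
i=2: 23 = 3·7 + 2 (b=7); 7→8: 3·8 + 2 = 26; 26−1 = 25
i=3: 25 = 3·8 + 1 (b=8); 8→9: 3·9 + 1 = 28; 28−1 = 27

19, 21, 23, 25, 27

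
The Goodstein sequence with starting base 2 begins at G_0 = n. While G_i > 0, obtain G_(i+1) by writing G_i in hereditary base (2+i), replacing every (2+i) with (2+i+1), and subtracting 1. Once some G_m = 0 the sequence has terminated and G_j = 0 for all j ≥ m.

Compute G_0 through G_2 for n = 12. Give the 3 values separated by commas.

12 —HB2→ 2^(2 + 1) + 2^2 —bump→ 3^(3 + 1) + 3^3 = 108 —(−1)→ 107
107 —HB3→ 3^(3 + 1) + 2·3^2 + 2·3 + 2 —bump→ 4^(4 + 1) + 2·4^2 + 2·4 + 2 = 1066 —(−1)→ 1065

12, 107, 1065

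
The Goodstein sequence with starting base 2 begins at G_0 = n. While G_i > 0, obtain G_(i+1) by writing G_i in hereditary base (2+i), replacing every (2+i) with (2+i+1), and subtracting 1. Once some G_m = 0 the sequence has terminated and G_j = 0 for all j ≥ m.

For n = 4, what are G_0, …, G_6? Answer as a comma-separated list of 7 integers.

4, 26, 41, 60, 83, 109, 139

step 0: 4 = 2^2; sub 3 for 2: 3^3; = 27; G_1 = 27−1 = 26
step 1: 26 = 2·3^2 + 2·3 + 2; sub 4 for 3: 2·4^2 + 2·4 + 2; = 42; G_2 = 42−1 = 41
step 2: 41 = 2·4^2 + 2·4 + 1; sub 5 for 4: 2·5^2 + 2·5 + 1; = 61; G_3 = 61−1 = 60
step 3: 60 = 2·5^2 + 2·5; sub 6 for 5: 2·6^2 + 2·6; = 84; G_4 = 84−1 = 83
step 4: 83 = 2·6^2 + 6 + 5; sub 7 for 6: 2·7^2 + 7 + 5; = 110; G_5 = 110−1 = 109
step 5: 109 = 2·7^2 + 7 + 4; sub 8 for 7: 2·8^2 + 8 + 4; = 140; G_6 = 140−1 = 139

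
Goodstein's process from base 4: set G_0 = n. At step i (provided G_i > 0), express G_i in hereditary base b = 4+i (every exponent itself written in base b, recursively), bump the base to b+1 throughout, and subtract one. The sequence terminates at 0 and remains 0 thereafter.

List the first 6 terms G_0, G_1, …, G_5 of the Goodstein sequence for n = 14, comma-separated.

i=0: 14 = 3·4 + 2 (b=4); 4→5: 3·5 + 2 = 17; 17−1 = 16
i=1: 16 = 3·5 + 1 (b=5); 5→6: 3·6 + 1 = 19; 19−1 = 18
i=2: 18 = 3·6 (b=6); 6→7: 3·7 = 21; 21−1 = 20
i=3: 20 = 2·7 + 6 (b=7); 7→8: 2·8 + 6 = 22; 22−1 = 21
i=4: 21 = 2·8 + 5 (b=8); 8→9: 2·9 + 5 = 23; 23−1 = 22

14, 16, 18, 20, 21, 22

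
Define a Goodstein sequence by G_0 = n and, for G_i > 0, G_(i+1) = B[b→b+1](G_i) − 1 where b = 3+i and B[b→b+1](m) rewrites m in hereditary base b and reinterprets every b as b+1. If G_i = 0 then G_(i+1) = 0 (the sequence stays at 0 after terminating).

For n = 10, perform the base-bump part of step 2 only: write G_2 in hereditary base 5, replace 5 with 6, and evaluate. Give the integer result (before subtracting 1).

28

[0] 10 ≡ 3^2 + 1 (base 3). Lift 4: 17. −1: 16.
[1] 16 ≡ 4^2 (base 4). Lift 5: 25. −1: 24.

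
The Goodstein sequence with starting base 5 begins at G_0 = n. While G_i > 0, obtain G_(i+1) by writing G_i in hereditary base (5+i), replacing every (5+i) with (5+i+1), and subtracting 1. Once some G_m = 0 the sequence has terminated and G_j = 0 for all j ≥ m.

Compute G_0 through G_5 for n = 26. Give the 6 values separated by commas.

26, 36, 48, 53, 58, 63

G_0=26  [base 5] 5^2 + 1  →[5↦6]→  6^2 + 1 = 37  −1 ⇒ G_1=36
G_1=36  [base 6] 6^2  →[6↦7]→  7^2 = 49  −1 ⇒ G_2=48
G_2=48  [base 7] 6·7 + 6  →[7↦8]→  6·8 + 6 = 54  −1 ⇒ G_3=53
G_3=53  [base 8] 6·8 + 5  →[8↦9]→  6·9 + 5 = 59  −1 ⇒ G_4=58
G_4=58  [base 9] 6·9 + 4  →[9↦10]→  6·10 + 4 = 64  −1 ⇒ G_5=63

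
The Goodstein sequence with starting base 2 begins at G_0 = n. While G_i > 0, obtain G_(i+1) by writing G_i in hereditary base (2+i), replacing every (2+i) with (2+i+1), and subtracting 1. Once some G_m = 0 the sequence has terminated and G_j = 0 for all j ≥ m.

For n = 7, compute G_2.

step 0: 7 = 2^2 + 2 + 1; sub 3 for 2: 3^3 + 3 + 1; = 31; G_1 = 31−1 = 30
step 1: 30 = 3^3 + 3; sub 4 for 3: 4^4 + 4; = 260; G_2 = 260−1 = 259

259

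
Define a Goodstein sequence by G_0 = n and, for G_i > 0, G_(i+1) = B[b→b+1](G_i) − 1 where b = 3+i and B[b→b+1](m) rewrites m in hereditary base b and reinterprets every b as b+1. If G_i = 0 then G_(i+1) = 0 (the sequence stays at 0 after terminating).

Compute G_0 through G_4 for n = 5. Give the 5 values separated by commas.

5, 5, 5, 5, 4

5 —HB3→ 3 + 2 —bump→ 4 + 2 = 6 —(−1)→ 5
5 —HB4→ 4 + 1 —bump→ 5 + 1 = 6 —(−1)→ 5
5 —HB5→ 5 —bump→ 6 = 6 —(−1)→ 5
5 —HB6→ 5 —bump→ 5 = 5 —(−1)→ 4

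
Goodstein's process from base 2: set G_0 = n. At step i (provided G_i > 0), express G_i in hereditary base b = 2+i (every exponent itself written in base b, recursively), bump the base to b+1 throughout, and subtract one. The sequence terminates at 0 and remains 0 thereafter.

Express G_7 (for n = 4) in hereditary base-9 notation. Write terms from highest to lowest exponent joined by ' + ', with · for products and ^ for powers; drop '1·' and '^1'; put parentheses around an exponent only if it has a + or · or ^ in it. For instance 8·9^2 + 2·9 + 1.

2·9^2 + 9 + 2

4 —HB2→ 2^2 —bump→ 3^3 = 27 —(−1)→ 26
26 —HB3→ 2·3^2 + 2·3 + 2 —bump→ 2·4^2 + 2·4 + 2 = 42 —(−1)→ 41
41 —HB4→ 2·4^2 + 2·4 + 1 —bump→ 2·5^2 + 2·5 + 1 = 61 —(−1)→ 60
60 —HB5→ 2·5^2 + 2·5 —bump→ 2·6^2 + 2·6 = 84 —(−1)→ 83
83 —HB6→ 2·6^2 + 6 + 5 —bump→ 2·7^2 + 7 + 5 = 110 —(−1)→ 109
109 —HB7→ 2·7^2 + 7 + 4 —bump→ 2·8^2 + 8 + 4 = 140 —(−1)→ 139
139 —HB8→ 2·8^2 + 8 + 3 —bump→ 2·9^2 + 9 + 3 = 174 —(−1)→ 173
173 —HB9→ 2·9^2 + 9 + 2 —bump→ 2·10^2 + 10 + 2 = 212 —(−1)→ 211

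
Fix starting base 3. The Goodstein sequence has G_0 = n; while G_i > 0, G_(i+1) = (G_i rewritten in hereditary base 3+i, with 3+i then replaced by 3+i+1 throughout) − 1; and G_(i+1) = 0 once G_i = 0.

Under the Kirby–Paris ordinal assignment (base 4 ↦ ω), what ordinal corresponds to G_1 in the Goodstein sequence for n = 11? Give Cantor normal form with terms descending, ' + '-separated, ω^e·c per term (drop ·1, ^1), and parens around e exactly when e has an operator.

G_0=11  [base 3] 3^2 + 2  →[3↦4]→  4^2 + 2 = 18  −1 ⇒ G_1=17
G_1=17  [base 4] 4^2 + 1  →[4↦5]→  5^2 + 1 = 26  −1 ⇒ G_2=25

ω^2 + 1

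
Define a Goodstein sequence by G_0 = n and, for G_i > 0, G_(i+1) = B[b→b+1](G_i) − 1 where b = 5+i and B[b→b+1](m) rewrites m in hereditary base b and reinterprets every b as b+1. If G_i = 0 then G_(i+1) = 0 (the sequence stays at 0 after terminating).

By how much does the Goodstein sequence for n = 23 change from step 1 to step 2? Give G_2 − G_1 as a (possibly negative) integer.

(0) 23|_5 = 4·5 + 3 ↦ 4·6 + 3|_6 = 27 ⇒ 26
(1) 26|_6 = 4·6 + 2 ↦ 4·7 + 2|_7 = 30 ⇒ 29

3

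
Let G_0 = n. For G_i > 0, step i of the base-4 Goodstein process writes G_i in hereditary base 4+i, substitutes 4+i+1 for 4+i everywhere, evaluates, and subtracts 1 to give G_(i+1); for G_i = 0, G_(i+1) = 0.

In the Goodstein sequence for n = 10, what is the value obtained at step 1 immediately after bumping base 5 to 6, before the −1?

13

step 0: 10 = 2·4 + 2; sub 5 for 4: 2·5 + 2; = 12; G_1 = 12−1 = 11
step 1: 11 = 2·5 + 1; sub 6 for 5: 2·6 + 1; = 13; G_2 = 13−1 = 12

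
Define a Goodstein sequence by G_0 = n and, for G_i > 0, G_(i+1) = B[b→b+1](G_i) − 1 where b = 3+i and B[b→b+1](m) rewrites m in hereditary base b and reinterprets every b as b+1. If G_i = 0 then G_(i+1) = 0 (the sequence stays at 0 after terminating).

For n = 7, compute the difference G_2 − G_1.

1

(0) 7|_3 = 2·3 + 1 ↦ 2·4 + 1|_4 = 9 ⇒ 8
(1) 8|_4 = 2·4 ↦ 2·5|_5 = 10 ⇒ 9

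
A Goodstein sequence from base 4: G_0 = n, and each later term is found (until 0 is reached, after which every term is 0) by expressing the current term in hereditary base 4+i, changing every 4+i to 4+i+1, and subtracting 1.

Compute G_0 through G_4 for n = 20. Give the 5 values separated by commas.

base 4: 20 = 4^2 + 4; at 5: 5^2 + 5 = 30; next = 29
base 5: 29 = 5^2 + 4; at 6: 6^2 + 4 = 40; next = 39
base 6: 39 = 6^2 + 3; at 7: 7^2 + 3 = 52; next = 51
base 7: 51 = 7^2 + 2; at 8: 8^2 + 2 = 66; next = 65

20, 29, 39, 51, 65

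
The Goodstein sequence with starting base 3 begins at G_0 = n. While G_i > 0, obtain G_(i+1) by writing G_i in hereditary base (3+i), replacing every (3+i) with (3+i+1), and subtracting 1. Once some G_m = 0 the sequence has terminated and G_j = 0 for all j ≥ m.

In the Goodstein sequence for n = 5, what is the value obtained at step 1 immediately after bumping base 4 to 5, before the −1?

6

G_0=5  [base 3] 3 + 2  →[3↦4]→  4 + 2 = 6  −1 ⇒ G_1=5
G_1=5  [base 4] 4 + 1  →[4↦5]→  5 + 1 = 6  −1 ⇒ G_2=5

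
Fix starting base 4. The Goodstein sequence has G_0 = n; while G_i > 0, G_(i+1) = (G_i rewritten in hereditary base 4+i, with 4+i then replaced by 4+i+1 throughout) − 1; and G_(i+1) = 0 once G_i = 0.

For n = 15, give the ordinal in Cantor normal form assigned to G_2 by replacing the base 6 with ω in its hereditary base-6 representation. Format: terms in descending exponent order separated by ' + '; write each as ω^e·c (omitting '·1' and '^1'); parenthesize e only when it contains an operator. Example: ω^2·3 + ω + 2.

ω·3 + 1

[0] 15 ≡ 3·4 + 3 (base 4). Lift 5: 18. −1: 17.
[1] 17 ≡ 3·5 + 2 (base 5). Lift 6: 20. −1: 19.
[2] 19 ≡ 3·6 + 1 (base 6). Lift 7: 22. −1: 21.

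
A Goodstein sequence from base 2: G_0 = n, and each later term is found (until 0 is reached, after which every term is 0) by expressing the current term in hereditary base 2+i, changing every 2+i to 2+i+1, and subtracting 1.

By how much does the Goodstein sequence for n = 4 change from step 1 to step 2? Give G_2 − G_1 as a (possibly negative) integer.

(0) 4|_2 = 2^2 ↦ 3^3|_3 = 27 ⇒ 26
(1) 26|_3 = 2·3^2 + 2·3 + 2 ↦ 2·4^2 + 2·4 + 2|_4 = 42 ⇒ 41

15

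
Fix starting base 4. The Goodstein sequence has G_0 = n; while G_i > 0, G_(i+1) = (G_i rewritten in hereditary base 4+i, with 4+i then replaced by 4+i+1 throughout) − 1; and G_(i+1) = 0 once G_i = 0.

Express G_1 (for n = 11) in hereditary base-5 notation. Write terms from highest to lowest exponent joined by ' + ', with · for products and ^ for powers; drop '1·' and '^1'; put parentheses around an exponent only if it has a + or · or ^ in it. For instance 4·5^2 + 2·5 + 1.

2·5 + 2

base 4: 11 = 2·4 + 3; at 5: 2·5 + 3 = 13; next = 12
base 5: 12 = 2·5 + 2; at 6: 2·6 + 2 = 14; next = 13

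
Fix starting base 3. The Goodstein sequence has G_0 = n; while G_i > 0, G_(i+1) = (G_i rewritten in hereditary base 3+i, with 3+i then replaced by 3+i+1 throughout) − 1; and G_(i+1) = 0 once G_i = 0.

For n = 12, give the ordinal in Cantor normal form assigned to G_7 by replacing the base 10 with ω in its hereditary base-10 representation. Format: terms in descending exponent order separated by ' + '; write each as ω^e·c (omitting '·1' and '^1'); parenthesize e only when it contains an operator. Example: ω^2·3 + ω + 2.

G_0 = 12. HB_3(12) = 3^2 + 3. Bump = 20. G_1 = 19.
G_1 = 19. HB_4(19) = 4^2 + 3. Bump = 28. G_2 = 27.
G_2 = 27. HB_5(27) = 5^2 + 2. Bump = 38. G_3 = 37.
G_3 = 37. HB_6(37) = 6^2 + 1. Bump = 50. G_4 = 49.
G_4 = 49. HB_7(49) = 7^2. Bump = 64. G_5 = 63.
G_5 = 63. HB_8(63) = 7·8 + 7. Bump = 70. G_6 = 69.
G_6 = 69. HB_9(69) = 7·9 + 6. Bump = 76. G_7 = 75.

ω·7 + 5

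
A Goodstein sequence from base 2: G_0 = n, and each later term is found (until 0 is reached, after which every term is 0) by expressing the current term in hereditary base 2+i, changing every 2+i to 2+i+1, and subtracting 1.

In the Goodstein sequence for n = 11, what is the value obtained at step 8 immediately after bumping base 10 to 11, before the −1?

step 0: 11 = 2^(2 + 1) + 2 + 1; sub 3 for 2: 3^(3 + 1) + 3 + 1; = 85; G_1 = 85−1 = 84
step 1: 84 = 3^(3 + 1) + 3; sub 4 for 3: 4^(4 + 1) + 4; = 1028; G_2 = 1028−1 = 1027
step 2: 1027 = 4^(4 + 1) + 3; sub 5 for 4: 5^(5 + 1) + 3; = 15628; G_3 = 15628−1 = 15627
step 3: 15627 = 5^(5 + 1) + 2; sub 6 for 5: 6^(6 + 1) + 2; = 279938; G_4 = 279938−1 = 279937
step 4: 279937 = 6^(6 + 1) + 1; sub 7 for 6: 7^(7 + 1) + 1; = 5764802; G_5 = 5764802−1 = 5764801
step 5: 5764801 = 7^(7 + 1); sub 8 for 7: 8^(8 + 1); = 134217728; G_6 = 134217728−1 = 134217727
step 6: 134217727 = 7·8^8 + 7·8^7 + 7·8^6 + 7·8^5 + 7·8^4 + 7·8^3 + 7·8^2 + 7·8 + 7; sub 9 for 8: 7·9^9 + 7·9^7 + 7·9^6 + 7·9^5 + 7·9^4 + 7·9^3 + 7·9^2 + 7·9 + 7; = 2749609303; G_7 = 2749609303−1 = 2749609302
step 7: 2749609302 = 7·9^9 + 7·9^7 + 7·9^6 + 7·9^5 + 7·9^4 + 7·9^3 + 7·9^2 + 7·9 + 6; sub 10 for 9: 7·10^10 + 7·10^7 + 7·10^6 + 7·10^5 + 7·10^4 + 7·10^3 + 7·10^2 + 7·10 + 6; = 70077777776; G_8 = 70077777776−1 = 70077777775
step 8: 70077777775 = 7·10^10 + 7·10^7 + 7·10^6 + 7·10^5 + 7·10^4 + 7·10^3 + 7·10^2 + 7·10 + 5; sub 11 for 10: 7·11^11 + 7·11^7 + 7·11^6 + 7·11^5 + 7·11^4 + 7·11^3 + 7·11^2 + 7·11 + 5; = 1997331745491; G_9 = 1997331745491−1 = 1997331745490

1997331745491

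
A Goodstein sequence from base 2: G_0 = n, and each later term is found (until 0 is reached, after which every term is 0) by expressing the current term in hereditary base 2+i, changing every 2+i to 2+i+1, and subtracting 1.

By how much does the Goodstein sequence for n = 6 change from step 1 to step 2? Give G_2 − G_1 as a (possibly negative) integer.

(0) 6|_2 = 2^2 + 2 ↦ 3^3 + 3|_3 = 30 ⇒ 29
(1) 29|_3 = 3^3 + 2 ↦ 4^4 + 2|_4 = 258 ⇒ 257

228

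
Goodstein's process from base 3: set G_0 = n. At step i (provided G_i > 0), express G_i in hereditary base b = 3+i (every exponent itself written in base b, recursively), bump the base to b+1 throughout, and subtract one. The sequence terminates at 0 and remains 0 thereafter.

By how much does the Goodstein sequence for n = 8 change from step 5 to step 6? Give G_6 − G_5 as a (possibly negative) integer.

base 3: 8 = 2·3 + 2; at 4: 2·4 + 2 = 10; next = 9
base 4: 9 = 2·4 + 1; at 5: 2·5 + 1 = 11; next = 10
base 5: 10 = 2·5; at 6: 2·6 = 12; next = 11
base 6: 11 = 6 + 5; at 7: 7 + 5 = 12; next = 11
base 7: 11 = 7 + 4; at 8: 8 + 4 = 12; next = 11
base 8: 11 = 8 + 3; at 9: 9 + 3 = 12; next = 11

0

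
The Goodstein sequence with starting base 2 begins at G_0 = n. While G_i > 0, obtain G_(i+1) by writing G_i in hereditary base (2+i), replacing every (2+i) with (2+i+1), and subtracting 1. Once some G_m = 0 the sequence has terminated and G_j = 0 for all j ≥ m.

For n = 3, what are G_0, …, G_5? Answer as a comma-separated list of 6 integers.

[0] 3 ≡ 2 + 1 (base 2). Lift 3: 4. −1: 3.
[1] 3 ≡ 3 (base 3). Lift 4: 4. −1: 3.
[2] 3 ≡ 3 (base 4). Lift 5: 3. −1: 2.
[3] 2 ≡ 2 (base 5). Lift 6: 2. −1: 1.
[4] 1 ≡ 1 (base 6). Lift 7: 1. −1: 0.

3, 3, 3, 2, 1, 0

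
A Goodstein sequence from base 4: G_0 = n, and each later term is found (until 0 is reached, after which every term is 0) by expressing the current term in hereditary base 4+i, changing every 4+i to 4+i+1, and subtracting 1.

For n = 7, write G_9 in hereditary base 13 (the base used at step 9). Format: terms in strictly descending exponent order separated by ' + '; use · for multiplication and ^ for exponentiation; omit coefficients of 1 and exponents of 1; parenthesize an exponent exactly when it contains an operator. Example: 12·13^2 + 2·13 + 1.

(0) 7|_4 = 4 + 3 ↦ 5 + 3|_5 = 8 ⇒ 7
(1) 7|_5 = 5 + 2 ↦ 6 + 2|_6 = 8 ⇒ 7
(2) 7|_6 = 6 + 1 ↦ 7 + 1|_7 = 8 ⇒ 7
(3) 7|_7 = 7 ↦ 8|_8 = 8 ⇒ 7
(4) 7|_8 = 7 ↦ 7|_9 = 7 ⇒ 6
(5) 6|_9 = 6 ↦ 6|_10 = 6 ⇒ 5
(6) 5|_10 = 5 ↦ 5|_11 = 5 ⇒ 4
(7) 4|_11 = 4 ↦ 4|_12 = 4 ⇒ 3
(8) 3|_12 = 3 ↦ 3|_13 = 3 ⇒ 2

2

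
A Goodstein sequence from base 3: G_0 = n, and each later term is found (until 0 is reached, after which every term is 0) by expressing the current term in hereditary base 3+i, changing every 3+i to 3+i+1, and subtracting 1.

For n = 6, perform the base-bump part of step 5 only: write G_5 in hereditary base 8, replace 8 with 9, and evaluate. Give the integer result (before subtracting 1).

7

6 —HB3→ 2·3 —bump→ 2·4 = 8 —(−1)→ 7
7 —HB4→ 4 + 3 —bump→ 5 + 3 = 8 —(−1)→ 7
7 —HB5→ 5 + 2 —bump→ 6 + 2 = 8 —(−1)→ 7
7 —HB6→ 6 + 1 —bump→ 7 + 1 = 8 —(−1)→ 7
7 —HB7→ 7 —bump→ 8 = 8 —(−1)→ 7
7 —HB8→ 7 —bump→ 7 = 7 —(−1)→ 6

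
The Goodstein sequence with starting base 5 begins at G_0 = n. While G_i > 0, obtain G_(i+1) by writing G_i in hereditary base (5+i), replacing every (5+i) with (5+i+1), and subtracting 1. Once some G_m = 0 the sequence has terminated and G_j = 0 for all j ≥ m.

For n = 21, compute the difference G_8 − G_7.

2

[0] 21 ≡ 4·5 + 1 (base 5). Lift 6: 25. −1: 24.
[1] 24 ≡ 4·6 (base 6). Lift 7: 28. −1: 27.
[2] 27 ≡ 3·7 + 6 (base 7). Lift 8: 30. −1: 29.
[3] 29 ≡ 3·8 + 5 (base 8). Lift 9: 32. −1: 31.
[4] 31 ≡ 3·9 + 4 (base 9). Lift 10: 34. −1: 33.
[5] 33 ≡ 3·10 + 3 (base 10). Lift 11: 36. −1: 35.
[6] 35 ≡ 3·11 + 2 (base 11). Lift 12: 38. −1: 37.
[7] 37 ≡ 3·12 + 1 (base 12). Lift 13: 40. −1: 39.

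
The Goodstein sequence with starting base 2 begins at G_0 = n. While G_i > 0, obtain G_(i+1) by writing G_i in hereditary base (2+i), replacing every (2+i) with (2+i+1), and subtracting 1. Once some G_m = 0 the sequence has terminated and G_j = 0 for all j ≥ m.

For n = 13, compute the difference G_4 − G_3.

264619

(0) 13|_2 = 2^(2 + 1) + 2^2 + 1 ↦ 3^(3 + 1) + 3^3 + 1|_3 = 109 ⇒ 108
(1) 108|_3 = 3^(3 + 1) + 3^3 ↦ 4^(4 + 1) + 4^4|_4 = 1280 ⇒ 1279
(2) 1279|_4 = 4^(4 + 1) + 3·4^3 + 3·4^2 + 3·4 + 3 ↦ 5^(5 + 1) + 3·5^3 + 3·5^2 + 3·5 + 3|_5 = 16093 ⇒ 16092
(3) 16092|_5 = 5^(5 + 1) + 3·5^3 + 3·5^2 + 3·5 + 2 ↦ 6^(6 + 1) + 3·6^3 + 3·6^2 + 3·6 + 2|_6 = 280712 ⇒ 280711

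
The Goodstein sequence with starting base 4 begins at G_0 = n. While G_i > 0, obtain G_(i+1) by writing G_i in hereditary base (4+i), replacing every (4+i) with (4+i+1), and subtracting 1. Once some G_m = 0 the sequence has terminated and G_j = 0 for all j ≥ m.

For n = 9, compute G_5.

11

(0) 9|_4 = 2·4 + 1 ↦ 2·5 + 1|_5 = 11 ⇒ 10
(1) 10|_5 = 2·5 ↦ 2·6|_6 = 12 ⇒ 11
(2) 11|_6 = 6 + 5 ↦ 7 + 5|_7 = 12 ⇒ 11
(3) 11|_7 = 7 + 4 ↦ 8 + 4|_8 = 12 ⇒ 11
(4) 11|_8 = 8 + 3 ↦ 9 + 3|_9 = 12 ⇒ 11
(5) 11|_9 = 9 + 2 ↦ 10 + 2|_10 = 12 ⇒ 11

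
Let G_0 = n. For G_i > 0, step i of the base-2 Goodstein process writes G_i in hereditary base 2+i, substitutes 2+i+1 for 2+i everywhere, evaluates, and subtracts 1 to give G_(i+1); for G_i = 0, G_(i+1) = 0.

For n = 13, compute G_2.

1279

13 —HB2→ 2^(2 + 1) + 2^2 + 1 —bump→ 3^(3 + 1) + 3^3 + 1 = 109 —(−1)→ 108
108 —HB3→ 3^(3 + 1) + 3^3 —bump→ 4^(4 + 1) + 4^4 = 1280 —(−1)→ 1279
1279 —HB4→ 4^(4 + 1) + 3·4^3 + 3·4^2 + 3·4 + 3 —bump→ 5^(5 + 1) + 3·5^3 + 3·5^2 + 3·5 + 3 = 16093 —(−1)→ 16092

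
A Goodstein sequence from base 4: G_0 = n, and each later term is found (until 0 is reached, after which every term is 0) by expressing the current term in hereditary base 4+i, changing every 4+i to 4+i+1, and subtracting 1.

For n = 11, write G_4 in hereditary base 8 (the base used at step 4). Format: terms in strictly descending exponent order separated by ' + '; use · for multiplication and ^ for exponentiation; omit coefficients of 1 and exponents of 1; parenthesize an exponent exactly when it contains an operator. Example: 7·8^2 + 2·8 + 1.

[0] 11 ≡ 2·4 + 3 (base 4). Lift 5: 13. −1: 12.
[1] 12 ≡ 2·5 + 2 (base 5). Lift 6: 14. −1: 13.
[2] 13 ≡ 2·6 + 1 (base 6). Lift 7: 15. −1: 14.
[3] 14 ≡ 2·7 (base 7). Lift 8: 16. −1: 15.

8 + 7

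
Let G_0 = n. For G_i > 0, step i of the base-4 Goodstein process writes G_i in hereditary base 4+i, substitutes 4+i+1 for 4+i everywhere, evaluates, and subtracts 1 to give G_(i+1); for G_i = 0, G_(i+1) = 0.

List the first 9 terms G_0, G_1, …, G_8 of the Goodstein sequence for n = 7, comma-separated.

7, 7, 7, 7, 7, 6, 5, 4, 3

(0) 7|_4 = 4 + 3 ↦ 5 + 3|_5 = 8 ⇒ 7
(1) 7|_5 = 5 + 2 ↦ 6 + 2|_6 = 8 ⇒ 7
(2) 7|_6 = 6 + 1 ↦ 7 + 1|_7 = 8 ⇒ 7
(3) 7|_7 = 7 ↦ 8|_8 = 8 ⇒ 7
(4) 7|_8 = 7 ↦ 7|_9 = 7 ⇒ 6
(5) 6|_9 = 6 ↦ 6|_10 = 6 ⇒ 5
(6) 5|_10 = 5 ↦ 5|_11 = 5 ⇒ 4
(7) 4|_11 = 4 ↦ 4|_12 = 4 ⇒ 3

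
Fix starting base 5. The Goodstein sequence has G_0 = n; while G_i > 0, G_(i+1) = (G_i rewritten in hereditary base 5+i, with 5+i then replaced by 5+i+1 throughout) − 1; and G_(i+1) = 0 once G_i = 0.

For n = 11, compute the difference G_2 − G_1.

1

(0) 11|_5 = 2·5 + 1 ↦ 2·6 + 1|_6 = 13 ⇒ 12
(1) 12|_6 = 2·6 ↦ 2·7|_7 = 14 ⇒ 13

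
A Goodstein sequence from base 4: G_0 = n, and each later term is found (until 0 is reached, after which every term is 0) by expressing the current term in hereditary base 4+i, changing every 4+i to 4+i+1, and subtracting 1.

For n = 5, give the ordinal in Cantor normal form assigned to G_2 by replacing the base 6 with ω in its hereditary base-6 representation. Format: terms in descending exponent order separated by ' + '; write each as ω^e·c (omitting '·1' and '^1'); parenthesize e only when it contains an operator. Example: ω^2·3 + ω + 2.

5 —HB4→ 4 + 1 —bump→ 5 + 1 = 6 —(−1)→ 5
5 —HB5→ 5 —bump→ 6 = 6 —(−1)→ 5

5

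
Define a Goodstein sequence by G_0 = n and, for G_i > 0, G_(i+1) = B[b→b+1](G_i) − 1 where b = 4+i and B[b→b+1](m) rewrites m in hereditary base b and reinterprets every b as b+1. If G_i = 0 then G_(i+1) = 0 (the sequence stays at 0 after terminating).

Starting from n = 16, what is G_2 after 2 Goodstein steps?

G_0 = 16. HB_4(16) = 4^2. Bump = 25. G_1 = 24.
G_1 = 24. HB_5(24) = 4·5 + 4. Bump = 28. G_2 = 27.

27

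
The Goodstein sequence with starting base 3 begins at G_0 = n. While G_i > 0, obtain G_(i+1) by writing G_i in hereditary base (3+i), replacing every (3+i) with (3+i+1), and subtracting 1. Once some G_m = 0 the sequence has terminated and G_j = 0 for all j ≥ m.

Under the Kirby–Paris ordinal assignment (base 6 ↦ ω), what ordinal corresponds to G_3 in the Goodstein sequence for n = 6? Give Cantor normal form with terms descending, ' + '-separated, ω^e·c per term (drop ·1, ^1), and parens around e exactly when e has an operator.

6 —HB3→ 2·3 —bump→ 2·4 = 8 —(−1)→ 7
7 —HB4→ 4 + 3 —bump→ 5 + 3 = 8 —(−1)→ 7
7 —HB5→ 5 + 2 —bump→ 6 + 2 = 8 —(−1)→ 7
7 —HB6→ 6 + 1 —bump→ 7 + 1 = 8 —(−1)→ 7

ω + 1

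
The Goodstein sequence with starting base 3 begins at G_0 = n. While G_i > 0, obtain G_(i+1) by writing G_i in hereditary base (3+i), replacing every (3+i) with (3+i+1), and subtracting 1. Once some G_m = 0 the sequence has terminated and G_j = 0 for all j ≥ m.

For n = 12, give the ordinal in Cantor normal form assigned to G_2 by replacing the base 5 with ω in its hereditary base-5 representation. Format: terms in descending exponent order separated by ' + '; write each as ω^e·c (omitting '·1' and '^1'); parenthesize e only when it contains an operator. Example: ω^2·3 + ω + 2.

ω^2 + 2

G_0 = 12. HB_3(12) = 3^2 + 3. Bump = 20. G_1 = 19.
G_1 = 19. HB_4(19) = 4^2 + 3. Bump = 28. G_2 = 27.
G_2 = 27. HB_5(27) = 5^2 + 2. Bump = 38. G_3 = 37.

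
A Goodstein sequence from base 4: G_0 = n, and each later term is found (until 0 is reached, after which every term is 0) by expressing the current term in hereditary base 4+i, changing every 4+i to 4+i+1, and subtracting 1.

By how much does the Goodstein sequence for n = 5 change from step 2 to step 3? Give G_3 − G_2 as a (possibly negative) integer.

G_0=5  [base 4] 4 + 1  →[4↦5]→  5 + 1 = 6  −1 ⇒ G_1=5
G_1=5  [base 5] 5  →[5↦6]→  6 = 6  −1 ⇒ G_2=5
G_2=5  [base 6] 5  →[6↦7]→  5 = 5  −1 ⇒ G_3=4

-1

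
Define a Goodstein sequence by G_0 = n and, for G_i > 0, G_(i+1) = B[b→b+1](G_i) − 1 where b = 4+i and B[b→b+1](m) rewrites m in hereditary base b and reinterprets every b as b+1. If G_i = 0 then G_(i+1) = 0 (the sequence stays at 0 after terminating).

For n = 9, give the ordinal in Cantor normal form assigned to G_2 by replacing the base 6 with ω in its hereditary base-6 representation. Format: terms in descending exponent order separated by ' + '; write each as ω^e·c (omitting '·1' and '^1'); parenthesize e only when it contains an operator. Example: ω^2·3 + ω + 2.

ω + 5

step 0: 9 = 2·4 + 1; sub 5 for 4: 2·5 + 1; = 11; G_1 = 11−1 = 10
step 1: 10 = 2·5; sub 6 for 5: 2·6; = 12; G_2 = 12−1 = 11
step 2: 11 = 6 + 5; sub 7 for 6: 7 + 5; = 12; G_3 = 12−1 = 11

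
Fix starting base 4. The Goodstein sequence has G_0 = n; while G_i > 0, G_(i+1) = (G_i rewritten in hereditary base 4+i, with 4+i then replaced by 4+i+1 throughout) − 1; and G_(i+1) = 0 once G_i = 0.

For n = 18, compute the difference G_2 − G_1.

base 4: 18 = 4^2 + 2; at 5: 5^2 + 2 = 27; next = 26
base 5: 26 = 5^2 + 1; at 6: 6^2 + 1 = 37; next = 36

10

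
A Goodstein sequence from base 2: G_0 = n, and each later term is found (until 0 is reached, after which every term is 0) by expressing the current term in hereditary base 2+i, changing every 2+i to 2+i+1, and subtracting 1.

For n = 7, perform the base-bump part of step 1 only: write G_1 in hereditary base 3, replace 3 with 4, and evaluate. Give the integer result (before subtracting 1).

G_0=7  [base 2] 2^2 + 2 + 1  →[2↦3]→  3^3 + 3 + 1 = 31  −1 ⇒ G_1=30
G_1=30  [base 3] 3^3 + 3  →[3↦4]→  4^4 + 4 = 260  −1 ⇒ G_2=259

260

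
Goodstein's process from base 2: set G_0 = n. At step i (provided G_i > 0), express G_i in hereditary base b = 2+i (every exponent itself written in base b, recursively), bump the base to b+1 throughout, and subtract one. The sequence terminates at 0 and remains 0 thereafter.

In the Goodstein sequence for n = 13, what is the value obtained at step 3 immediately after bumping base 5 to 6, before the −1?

[0] 13 ≡ 2^(2 + 1) + 2^2 + 1 (base 2). Lift 3: 109. −1: 108.
[1] 108 ≡ 3^(3 + 1) + 3^3 (base 3). Lift 4: 1280. −1: 1279.
[2] 1279 ≡ 4^(4 + 1) + 3·4^3 + 3·4^2 + 3·4 + 3 (base 4). Lift 5: 16093. −1: 16092.
[3] 16092 ≡ 5^(5 + 1) + 3·5^3 + 3·5^2 + 3·5 + 2 (base 5). Lift 6: 280712. −1: 280711.

280712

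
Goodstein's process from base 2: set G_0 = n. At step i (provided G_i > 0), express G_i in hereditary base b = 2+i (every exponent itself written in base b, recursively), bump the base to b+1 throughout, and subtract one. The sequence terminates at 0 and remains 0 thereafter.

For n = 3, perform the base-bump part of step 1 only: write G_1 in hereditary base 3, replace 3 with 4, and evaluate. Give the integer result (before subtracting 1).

4

[0] 3 ≡ 2 + 1 (base 2). Lift 3: 4. −1: 3.
[1] 3 ≡ 3 (base 3). Lift 4: 4. −1: 3.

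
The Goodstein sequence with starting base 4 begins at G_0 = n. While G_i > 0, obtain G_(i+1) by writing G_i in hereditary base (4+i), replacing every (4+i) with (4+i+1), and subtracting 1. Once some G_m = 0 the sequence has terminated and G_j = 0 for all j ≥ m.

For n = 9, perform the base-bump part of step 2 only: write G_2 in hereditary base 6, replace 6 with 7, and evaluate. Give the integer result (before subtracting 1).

[0] 9 ≡ 2·4 + 1 (base 4). Lift 5: 11. −1: 10.
[1] 10 ≡ 2·5 (base 5). Lift 6: 12. −1: 11.
[2] 11 ≡ 6 + 5 (base 6). Lift 7: 12. −1: 11.

12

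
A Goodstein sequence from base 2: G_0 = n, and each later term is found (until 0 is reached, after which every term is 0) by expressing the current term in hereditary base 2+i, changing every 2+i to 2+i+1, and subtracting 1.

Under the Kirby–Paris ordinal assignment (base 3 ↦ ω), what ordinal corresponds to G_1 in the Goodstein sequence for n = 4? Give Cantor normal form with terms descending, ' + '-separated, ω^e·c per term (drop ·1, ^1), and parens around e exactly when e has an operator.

ω^2·2 + ω·2 + 2

G_0=4  [base 2] 2^2  →[2↦3]→  3^3 = 27  −1 ⇒ G_1=26
G_1=26  [base 3] 2·3^2 + 2·3 + 2  →[3↦4]→  2·4^2 + 2·4 + 2 = 42  −1 ⇒ G_2=41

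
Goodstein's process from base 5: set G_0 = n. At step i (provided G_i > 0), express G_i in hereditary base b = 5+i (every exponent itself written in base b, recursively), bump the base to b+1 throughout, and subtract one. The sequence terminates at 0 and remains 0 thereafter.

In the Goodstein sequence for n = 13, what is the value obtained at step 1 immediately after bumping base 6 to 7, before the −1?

G_0 = 13. HB_5(13) = 2·5 + 3. Bump = 15. G_1 = 14.
G_1 = 14. HB_6(14) = 2·6 + 2. Bump = 16. G_2 = 15.

16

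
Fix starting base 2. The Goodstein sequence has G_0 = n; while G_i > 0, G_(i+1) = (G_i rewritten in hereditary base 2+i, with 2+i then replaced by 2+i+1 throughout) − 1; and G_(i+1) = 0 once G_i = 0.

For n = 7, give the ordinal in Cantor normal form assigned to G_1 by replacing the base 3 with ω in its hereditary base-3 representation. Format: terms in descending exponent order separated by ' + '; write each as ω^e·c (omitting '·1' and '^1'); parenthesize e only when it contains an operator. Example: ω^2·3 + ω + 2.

ω^ω + ω

[0] 7 ≡ 2^2 + 2 + 1 (base 2). Lift 3: 31. −1: 30.
[1] 30 ≡ 3^3 + 3 (base 3). Lift 4: 260. −1: 259.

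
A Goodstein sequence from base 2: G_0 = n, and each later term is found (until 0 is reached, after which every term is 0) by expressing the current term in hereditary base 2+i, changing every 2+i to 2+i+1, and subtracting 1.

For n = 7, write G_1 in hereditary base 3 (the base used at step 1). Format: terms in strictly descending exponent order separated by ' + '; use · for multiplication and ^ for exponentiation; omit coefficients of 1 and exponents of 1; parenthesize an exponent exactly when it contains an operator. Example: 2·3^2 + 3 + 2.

3^3 + 3

G_0=7  [base 2] 2^2 + 2 + 1  →[2↦3]→  3^3 + 3 + 1 = 31  −1 ⇒ G_1=30
G_1=30  [base 3] 3^3 + 3  →[3↦4]→  4^4 + 4 = 260  −1 ⇒ G_2=259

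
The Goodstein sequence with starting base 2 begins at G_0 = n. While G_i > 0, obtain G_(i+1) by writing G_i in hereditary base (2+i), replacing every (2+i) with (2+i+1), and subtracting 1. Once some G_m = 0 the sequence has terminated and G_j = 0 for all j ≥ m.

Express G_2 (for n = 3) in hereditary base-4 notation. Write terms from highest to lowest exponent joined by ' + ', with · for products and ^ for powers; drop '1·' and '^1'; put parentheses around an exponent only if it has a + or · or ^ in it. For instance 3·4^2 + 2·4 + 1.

[0] 3 ≡ 2 + 1 (base 2). Lift 3: 4. −1: 3.
[1] 3 ≡ 3 (base 3). Lift 4: 4. −1: 3.
[2] 3 ≡ 3 (base 4). Lift 5: 3. −1: 2.

3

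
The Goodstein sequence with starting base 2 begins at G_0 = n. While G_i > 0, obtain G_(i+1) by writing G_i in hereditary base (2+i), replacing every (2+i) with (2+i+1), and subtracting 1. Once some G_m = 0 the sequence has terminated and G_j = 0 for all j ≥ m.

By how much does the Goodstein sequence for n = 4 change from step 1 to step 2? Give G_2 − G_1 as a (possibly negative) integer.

15

G_0 = 4. HB_2(4) = 2^2. Bump = 27. G_1 = 26.
G_1 = 26. HB_3(26) = 2·3^2 + 2·3 + 2. Bump = 42. G_2 = 41.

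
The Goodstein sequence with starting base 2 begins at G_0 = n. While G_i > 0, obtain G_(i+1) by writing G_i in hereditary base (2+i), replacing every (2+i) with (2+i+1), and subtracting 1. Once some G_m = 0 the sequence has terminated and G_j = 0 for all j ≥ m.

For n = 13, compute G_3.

G_0=13  [base 2] 2^(2 + 1) + 2^2 + 1  →[2↦3]→  3^(3 + 1) + 3^3 + 1 = 109  −1 ⇒ G_1=108
G_1=108  [base 3] 3^(3 + 1) + 3^3  →[3↦4]→  4^(4 + 1) + 4^4 = 1280  −1 ⇒ G_2=1279
G_2=1279  [base 4] 4^(4 + 1) + 3·4^3 + 3·4^2 + 3·4 + 3  →[4↦5]→  5^(5 + 1) + 3·5^3 + 3·5^2 + 3·5 + 3 = 16093  −1 ⇒ G_3=16092
G_3=16092  [base 5] 5^(5 + 1) + 3·5^3 + 3·5^2 + 3·5 + 2  →[5↦6]→  6^(6 + 1) + 3·6^3 + 3·6^2 + 3·6 + 2 = 280712  −1 ⇒ G_4=280711

16092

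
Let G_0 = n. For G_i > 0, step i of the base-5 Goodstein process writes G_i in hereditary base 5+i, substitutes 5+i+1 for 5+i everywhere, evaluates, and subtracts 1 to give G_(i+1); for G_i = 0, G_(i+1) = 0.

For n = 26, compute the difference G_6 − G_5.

i=0: 26 = 5^2 + 1 (b=5); 5→6: 6^2 + 1 = 37; 37−1 = 36
i=1: 36 = 6^2 (b=6); 6→7: 7^2 = 49; 49−1 = 48
i=2: 48 = 6·7 + 6 (b=7); 7→8: 6·8 + 6 = 54; 54−1 = 53
i=3: 53 = 6·8 + 5 (b=8); 8→9: 6·9 + 5 = 59; 59−1 = 58
i=4: 58 = 6·9 + 4 (b=9); 9→10: 6·10 + 4 = 64; 64−1 = 63
i=5: 63 = 6·10 + 3 (b=10); 10→11: 6·11 + 3 = 69; 69−1 = 68

5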